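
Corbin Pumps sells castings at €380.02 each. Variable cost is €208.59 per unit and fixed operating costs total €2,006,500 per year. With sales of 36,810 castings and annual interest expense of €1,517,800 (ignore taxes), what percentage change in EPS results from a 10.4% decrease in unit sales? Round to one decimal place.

Contribution at this volume is 36,810 × €171.43 = €6,310,338.30.
Subtracting fixed costs: EBIT = €6,310,338.30 − €2,006,500 = €4,303,838.30.
Interest = €1,517,800.00, so EBIT − I = €2,786,038.30.
DCL = total CM / (EBIT − I) = €6,310,338.30 / €2,786,038.30 = 2.2650.
%ΔEPS = DCL × %ΔSales = 2.2650 × -10.4% = -23.6%.

-23.6%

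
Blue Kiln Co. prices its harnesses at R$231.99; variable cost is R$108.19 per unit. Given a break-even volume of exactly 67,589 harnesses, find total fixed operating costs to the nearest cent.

Each unit contributes R$231.99 − R$108.19 = R$123.80.
Fixed costs = break-even units × CM = 67,589 × R$123.80 = R$8,367,518.20.

R$8,367,518.20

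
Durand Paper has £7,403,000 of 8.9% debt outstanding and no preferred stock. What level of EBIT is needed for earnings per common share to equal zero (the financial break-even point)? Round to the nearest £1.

Annual interest = 8.9% × £7,403,000 = £658,867.00.
With no preferred dividends, EPS = 0 when EBIT exactly covers interest, so the financial break-even EBIT is £658,867.00.

£658,867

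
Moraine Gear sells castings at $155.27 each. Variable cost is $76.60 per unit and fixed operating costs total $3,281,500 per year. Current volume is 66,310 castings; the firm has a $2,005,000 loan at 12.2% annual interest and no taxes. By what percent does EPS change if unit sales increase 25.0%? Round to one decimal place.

At 66,310 units, contribution = 66,310 × $78.67 = $5,216,607.70.
Operating income = contribution − fixed costs = $5,216,607.70 − $3,281,500 = $1,935,107.70.
After interest of $244,610.00, pre-tax earnings = $1,690,497.70.
DCL = total CM / (EBIT − I) = $5,216,607.70 / $1,690,497.70 = 3.0858.
%ΔEPS = DCL × %ΔSales = 3.0858 × +25.0% = +77.1%.

+77.1%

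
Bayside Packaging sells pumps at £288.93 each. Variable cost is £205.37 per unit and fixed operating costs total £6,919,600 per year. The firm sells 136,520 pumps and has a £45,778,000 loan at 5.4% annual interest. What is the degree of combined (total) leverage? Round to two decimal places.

Total contribution margin = 136,520 × £83.56 = £11,407,611.20.
EBIT = £11,407,611.20 − £6,919,600 = £4,488,011.20. Interest = £2,472,012.00.
DOL = £11,407,611.20 ÷ £4,488,011.20 = 2.5418; DFL = £4,488,011.20 ÷ £2,015,999.20 = 2.2262.
DCL = DOL × DFL = 2.5418 × 2.2262 = 5.6586.

5.66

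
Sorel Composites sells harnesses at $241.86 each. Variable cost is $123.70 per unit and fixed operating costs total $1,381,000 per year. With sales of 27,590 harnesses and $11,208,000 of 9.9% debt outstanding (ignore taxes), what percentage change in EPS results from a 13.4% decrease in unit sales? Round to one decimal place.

-56.8%

At 27,590 units, contribution = 27,590 × $118.16 = $3,260,034.40.
Subtracting fixed costs: EBIT = $3,260,034.40 − $1,381,000 = $1,879,034.40.
Interest = $1,109,592.00, so EBIT − I = $769,442.40.
Degree of combined leverage = contribution ÷ (EBIT − I) = $3,260,034.40 ÷ $769,442.40 = 4.2369.
EPS therefore changes by 4.2369 × (-13.4%) = -56.8%.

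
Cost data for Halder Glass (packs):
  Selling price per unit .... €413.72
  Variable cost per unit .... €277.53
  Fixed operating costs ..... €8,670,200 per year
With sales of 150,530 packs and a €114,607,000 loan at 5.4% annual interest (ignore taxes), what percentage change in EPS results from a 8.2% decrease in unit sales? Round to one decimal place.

Total contribution margin = 150,530 × €136.19 = €20,500,680.70.
Subtracting fixed costs: EBIT = €20,500,680.70 − €8,670,200 = €11,830,480.70.
Interest = €6,188,778.00, so EBIT − I = €5,641,702.70.
Degree of combined leverage = contribution ÷ (EBIT − I) = €20,500,680.70 ÷ €5,641,702.70 = 3.6338.
%ΔEPS = DCL × %ΔSales = 3.6338 × -8.2% = -29.8%.

-29.8%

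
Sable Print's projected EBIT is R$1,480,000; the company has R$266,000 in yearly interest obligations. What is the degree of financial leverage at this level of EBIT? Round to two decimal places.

Interest = R$266,000.00.
Degree of financial leverage = EBIT / (EBIT − interest) = R$1,480,000 / R$1,214,000.00 = 1.2191.

1.22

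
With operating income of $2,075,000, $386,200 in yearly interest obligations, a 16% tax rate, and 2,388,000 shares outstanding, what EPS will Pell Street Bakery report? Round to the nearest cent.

$0.59

Interest = $386,200.00, so EBT = $2,075,000 − $386,200.00 = $1,688,800.00.
After tax at 16%: net income = $1,688,800.00 × 0.84 = $1,418,592.00.
Per share: $1,418,592.00 / 2,388,000 shares = $0.59.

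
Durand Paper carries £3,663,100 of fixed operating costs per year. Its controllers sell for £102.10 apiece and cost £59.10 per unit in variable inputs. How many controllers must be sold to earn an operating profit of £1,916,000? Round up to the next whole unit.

129,747 controllers

Each unit contributes £102.10 − £59.10 = £43.00.
Units = (FC + target) / CM = (£3,663,100 + £1,916,000) / £43.00 = 129,746.51, so 129,747 controllers.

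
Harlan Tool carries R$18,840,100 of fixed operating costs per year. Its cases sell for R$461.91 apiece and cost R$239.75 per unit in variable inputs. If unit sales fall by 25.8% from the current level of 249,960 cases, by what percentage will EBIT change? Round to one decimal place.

-39.0%

Total contribution margin = 249,960 × R$222.16 = R$55,531,113.60.
Operating income = contribution − fixed costs = R$55,531,113.60 − R$18,840,100 = R$36,691,013.60.
So DOL = total CM / EBIT = R$55,531,113.60 / R$36,691,013.60 = 1.5135.
So EBIT moves 1.5135 × (-25.8%) = -39.0%.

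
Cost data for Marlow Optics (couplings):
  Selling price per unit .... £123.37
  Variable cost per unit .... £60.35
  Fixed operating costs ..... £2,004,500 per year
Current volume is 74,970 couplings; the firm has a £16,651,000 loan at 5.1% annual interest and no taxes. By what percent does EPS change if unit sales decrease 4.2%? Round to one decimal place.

At 74,970 units, contribution = 74,970 × £63.02 = £4,724,609.40.
EBIT = £4,724,609.40 − £2,004,500 = £2,720,109.40.
After interest of £849,201.00, pre-tax earnings = £1,870,908.40.
Degree of combined leverage = contribution ÷ (EBIT − I) = £4,724,609.40 ÷ £1,870,908.40 = 2.5253.
%ΔEPS = DCL × %ΔSales = 2.5253 × -4.2% = -10.6%.

-10.6%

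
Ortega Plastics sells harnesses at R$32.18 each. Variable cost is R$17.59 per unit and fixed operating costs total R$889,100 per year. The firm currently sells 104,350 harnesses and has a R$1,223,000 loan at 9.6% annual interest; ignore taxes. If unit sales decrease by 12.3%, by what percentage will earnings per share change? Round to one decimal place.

Contribution at this volume is 104,350 × R$14.59 = R$1,522,466.50.
Operating income = contribution − fixed costs = R$1,522,466.50 − R$889,100 = R$633,366.50.
Interest = R$117,408.00, so EBIT − I = R$515,958.50.
Degree of combined leverage = contribution ÷ (EBIT − I) = R$1,522,466.50 ÷ R$515,958.50 = 2.9508.
%ΔEPS = DCL × %ΔSales = 2.9508 × -12.3% = -36.3%.

-36.3%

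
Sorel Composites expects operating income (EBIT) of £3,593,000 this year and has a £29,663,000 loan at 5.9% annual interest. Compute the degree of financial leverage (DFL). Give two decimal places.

Annual interest charges come to £1,750,117.00.
Degree of financial leverage = EBIT / (EBIT − interest) = £3,593,000 / £1,842,883.00 = 1.9497.

1.95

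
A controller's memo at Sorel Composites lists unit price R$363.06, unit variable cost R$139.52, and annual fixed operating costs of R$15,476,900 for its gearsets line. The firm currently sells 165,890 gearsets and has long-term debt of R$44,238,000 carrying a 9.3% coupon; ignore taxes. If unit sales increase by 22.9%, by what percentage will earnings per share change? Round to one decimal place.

At 165,890 units, contribution = 165,890 × R$223.54 = R$37,083,050.60.
Subtracting fixed costs: EBIT = R$37,083,050.60 − R$15,476,900 = R$21,606,150.60.
Interest = R$4,114,134.00, so EBIT − I = R$17,492,016.60.
Degree of combined leverage = contribution ÷ (EBIT − I) = R$37,083,050.60 ÷ R$17,492,016.60 = 2.1200.
EPS therefore changes by 2.1200 × (+22.9%) = +48.5%.

+48.5%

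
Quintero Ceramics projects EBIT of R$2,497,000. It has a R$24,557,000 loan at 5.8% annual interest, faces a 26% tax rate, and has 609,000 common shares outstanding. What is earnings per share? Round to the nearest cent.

R$1.30

Pre-tax income = R$2,497,000 − R$1,424,306.00 = R$1,072,694.00.
Net income = R$1,072,694.00 × (1 − 0.26) = R$793,793.56.
EPS = R$793,793.56 ÷ 609,000 = R$1.30.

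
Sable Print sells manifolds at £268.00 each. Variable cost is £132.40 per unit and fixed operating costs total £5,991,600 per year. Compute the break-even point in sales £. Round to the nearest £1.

CM per unit = £268.00 − £132.40 = £135.60; CM ratio = £135.60 / £268.00 = 0.5060.
Break-even sales = FC ÷ CM ratio = £5,991,600 × £268.00 / £135.60 = £11,841,805.

£11,841,805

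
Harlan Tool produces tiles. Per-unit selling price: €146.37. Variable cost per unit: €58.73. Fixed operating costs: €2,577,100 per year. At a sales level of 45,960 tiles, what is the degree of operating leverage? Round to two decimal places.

2.78

At 45,960 units, contribution = 45,960 × €87.64 = €4,027,934.40.
Subtracting fixed costs: EBIT = €4,027,934.40 − €2,577,100 = €1,450,834.40.
So DOL = total CM / EBIT = €4,027,934.40 / €1,450,834.40 = 2.7763.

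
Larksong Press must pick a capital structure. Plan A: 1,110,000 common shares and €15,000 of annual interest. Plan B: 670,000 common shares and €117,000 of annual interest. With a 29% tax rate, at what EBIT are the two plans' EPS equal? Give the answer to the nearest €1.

€272,318

Set EPS_A = EPS_B: (EBIT − €15,000)(1 − 0.29) ÷ 1,110,000 = (EBIT − €117,000)(1 − 0.29) ÷ 670,000.
The (1 − t) factor cancels: (EBIT − 15,000) × 670,000 = (EBIT − 117,000) × 1,110,000.
EBIT × (1,110,000 − 670,000) = 117,000 × 1,110,000 − 15,000 × 670,000 = 119,820,000,000, so EBIT = 119,820,000,000 ÷ 440,000 = 272,318.18.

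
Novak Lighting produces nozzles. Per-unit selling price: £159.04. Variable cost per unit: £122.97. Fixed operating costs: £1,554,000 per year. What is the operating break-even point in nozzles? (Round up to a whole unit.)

43,083 nozzles

Each unit contributes £159.04 − £122.97 = £36.07.
Break-even Q = £1,554,000 / £36.07 = 43,082.89 → 43,083 nozzles.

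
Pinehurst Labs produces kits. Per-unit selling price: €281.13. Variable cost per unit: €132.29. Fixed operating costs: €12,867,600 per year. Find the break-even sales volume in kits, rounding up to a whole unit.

86,453 kits

Contribution margin per unit = €281.13 − €132.29 = €148.84.
Units to break even: €12,867,600 ÷ €148.84 = 86,452.57, rounded up to 86,453.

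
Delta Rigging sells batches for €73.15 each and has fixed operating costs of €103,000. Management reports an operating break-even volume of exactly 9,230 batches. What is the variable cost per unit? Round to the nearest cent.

Contribution per unit must be FC / Q = €103,000 / 9,230 = €11.1593.
Variable cost per unit = €73.15 − €11.1593 = €61.99.

€61.99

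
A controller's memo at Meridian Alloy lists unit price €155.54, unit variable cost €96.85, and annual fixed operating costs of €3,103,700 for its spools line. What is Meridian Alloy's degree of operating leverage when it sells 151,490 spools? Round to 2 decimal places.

1.54

Contribution at this volume is 151,490 × €58.69 = €8,890,948.10.
Operating income = contribution − fixed costs = €8,890,948.10 − €3,103,700 = €5,787,248.10.
Degree of operating leverage = €8,890,948.10 / €5,787,248.10 = 1.5363.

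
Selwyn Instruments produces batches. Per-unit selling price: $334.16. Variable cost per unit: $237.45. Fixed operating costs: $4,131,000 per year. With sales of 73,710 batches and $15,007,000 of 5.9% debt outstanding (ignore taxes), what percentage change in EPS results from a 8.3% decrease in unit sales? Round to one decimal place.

-28.0%

Contribution at this volume is 73,710 × $96.71 = $7,128,494.10.
EBIT = $7,128,494.10 − $4,131,000 = $2,997,494.10.
After interest of $885,413.00, pre-tax earnings = $2,112,081.10.
Degree of combined leverage = contribution ÷ (EBIT − I) = $7,128,494.10 ÷ $2,112,081.10 = 3.3751.
EPS therefore changes by 3.3751 × (-8.3%) = -28.0%.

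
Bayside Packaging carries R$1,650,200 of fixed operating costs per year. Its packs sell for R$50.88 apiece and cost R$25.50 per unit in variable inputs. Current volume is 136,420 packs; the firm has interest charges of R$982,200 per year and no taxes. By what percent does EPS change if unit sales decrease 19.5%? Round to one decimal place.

-81.4%

Contribution at this volume is 136,420 × R$25.38 = R$3,462,339.60.
Subtracting fixed costs: EBIT = R$3,462,339.60 − R$1,650,200 = R$1,812,139.60.
After interest of R$982,200.00, pre-tax earnings = R$829,939.60.
DCL = total CM / (EBIT − I) = R$3,462,339.60 / R$829,939.60 = 4.1718.
EPS therefore changes by 4.1718 × (-19.5%) = -81.4%.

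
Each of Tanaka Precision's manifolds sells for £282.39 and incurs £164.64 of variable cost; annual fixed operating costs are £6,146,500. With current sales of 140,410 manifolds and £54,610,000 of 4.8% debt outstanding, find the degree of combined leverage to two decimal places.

Total contribution margin = 140,410 × £117.75 = £16,533,277.50.
Operating income = contribution − fixed costs = £16,533,277.50 − £6,146,500 = £10,386,777.50. Interest = £2,621,280.00, so EBIT − I = £7,765,497.50.
Degree of total leverage = total CM / (EBIT − interest) = £16,533,277.50 / £7,765,497.50 = 2.1291.

2.13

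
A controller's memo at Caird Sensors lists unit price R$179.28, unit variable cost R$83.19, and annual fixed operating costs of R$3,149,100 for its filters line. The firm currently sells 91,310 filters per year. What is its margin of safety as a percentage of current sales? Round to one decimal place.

Contribution margin per unit = R$179.28 − R$83.19 = R$96.09. Break-even units = R$3,149,100 ÷ R$96.09 = 32,772.40; break-even revenue = 32,772.40 × R$179.28 = R$5,875,436.03.
Actual sales revenue = 91,310 × R$179.28 = R$16,370,056.80.
Margin of safety = (R$16,370,056.80 − R$5,875,436.03) ÷ R$16,370,056.80 = 64.1%.

64.1%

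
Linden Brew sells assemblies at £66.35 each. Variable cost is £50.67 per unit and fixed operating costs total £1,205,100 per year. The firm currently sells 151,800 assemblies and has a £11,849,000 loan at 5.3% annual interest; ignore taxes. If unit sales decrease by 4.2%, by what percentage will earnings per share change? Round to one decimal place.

-18.3%

At 151,800 units, contribution = 151,800 × £15.68 = £2,380,224.00.
Subtracting fixed costs: EBIT = £2,380,224.00 − £1,205,100 = £1,175,124.00.
After interest of £627,997.00, pre-tax earnings = £547,127.00.
Degree of combined leverage = contribution ÷ (EBIT − I) = £2,380,224.00 ÷ £547,127.00 = 4.3504.
%ΔEPS = DCL × %ΔSales = 4.3504 × -4.2% = -18.3%.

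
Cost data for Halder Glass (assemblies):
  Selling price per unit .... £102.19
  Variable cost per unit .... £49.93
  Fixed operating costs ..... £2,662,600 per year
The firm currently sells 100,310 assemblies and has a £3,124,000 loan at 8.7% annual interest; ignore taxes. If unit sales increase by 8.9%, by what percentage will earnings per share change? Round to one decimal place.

Contribution at this volume is 100,310 × £52.26 = £5,242,200.60.
EBIT = £5,242,200.60 − £2,662,600 = £2,579,600.60.
After interest of £271,788.00, pre-tax earnings = £2,307,812.60.
DCL = total CM / (EBIT − I) = £5,242,200.60 / £2,307,812.60 = 2.2715.
%ΔEPS = DCL × %ΔSales = 2.2715 × +8.9% = +20.2%.

+20.2%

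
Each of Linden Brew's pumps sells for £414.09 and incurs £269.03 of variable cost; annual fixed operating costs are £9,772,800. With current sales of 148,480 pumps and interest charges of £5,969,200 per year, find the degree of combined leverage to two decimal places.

3.72

Total contribution margin = 148,480 × £145.06 = £21,538,508.80.
EBIT = £21,538,508.80 − £9,772,800 = £11,765,708.80. Interest = £5,969,200.00, so EBIT − I = £5,796,508.80.
Degree of total leverage = total CM / (EBIT − interest) = £21,538,508.80 / £5,796,508.80 = 3.7158.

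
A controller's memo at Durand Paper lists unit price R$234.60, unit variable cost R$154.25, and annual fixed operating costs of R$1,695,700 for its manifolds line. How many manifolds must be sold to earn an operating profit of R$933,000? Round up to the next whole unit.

Each unit contributes R$234.60 − R$154.25 = R$80.35.
Need Q such that Q × R$80.35 − R$1,695,700 = R$933,000, i.e. Q = R$2,628,700 / R$80.35 = 32,715.62 → 32,716.

32,716 manifolds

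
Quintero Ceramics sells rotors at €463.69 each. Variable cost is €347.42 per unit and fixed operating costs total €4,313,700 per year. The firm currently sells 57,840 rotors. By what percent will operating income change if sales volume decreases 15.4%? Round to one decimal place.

-42.9%

Total contribution margin = 57,840 × €116.27 = €6,725,056.80.
EBIT = €6,725,056.80 − €4,313,700 = €2,411,356.80.
Degree of operating leverage = €6,725,056.80 / €2,411,356.80 = 2.7889.
Operating income changes by 2.7889 × -15.4% = -42.9%.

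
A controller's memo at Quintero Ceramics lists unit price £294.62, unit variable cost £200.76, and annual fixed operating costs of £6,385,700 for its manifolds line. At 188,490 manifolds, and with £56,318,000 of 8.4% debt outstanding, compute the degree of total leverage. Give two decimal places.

2.69

At 188,490 units, contribution = 188,490 × £93.86 = £17,691,671.40.
Subtracting fixed costs: EBIT = £17,691,671.40 − £6,385,700 = £11,305,971.40. Interest = £4,730,712.00, so EBIT − I = £6,575,259.40.
DCL = contribution ÷ (EBIT − I) = £17,691,671.40 ÷ £6,575,259.40 = 2.6906.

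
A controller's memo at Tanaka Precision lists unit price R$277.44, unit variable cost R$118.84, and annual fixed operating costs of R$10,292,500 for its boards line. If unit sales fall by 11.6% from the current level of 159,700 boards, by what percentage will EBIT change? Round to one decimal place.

Contribution at this volume is 159,700 × R$158.60 = R$25,328,420.00.
Subtracting fixed costs: EBIT = R$25,328,420.00 − R$10,292,500 = R$15,035,920.00.
So DOL = total CM / EBIT = R$25,328,420.00 / R$15,035,920.00 = 1.6845.
Operating income changes by 1.6845 × -11.6% = -19.5%.

-19.5%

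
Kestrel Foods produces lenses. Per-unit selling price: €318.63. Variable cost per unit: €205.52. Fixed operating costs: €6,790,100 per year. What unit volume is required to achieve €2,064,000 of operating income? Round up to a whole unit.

Unit CM = price − variable cost = €318.63 − €205.52 = €113.11.
Need Q such that Q × €113.11 − €6,790,100 = €2,064,000, i.e. Q = €8,854,100 / €113.11 = 78,278.67 → 78,279.

78,279 lenses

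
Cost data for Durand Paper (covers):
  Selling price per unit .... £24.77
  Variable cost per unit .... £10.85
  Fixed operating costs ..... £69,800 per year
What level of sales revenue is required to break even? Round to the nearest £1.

£124,206

Contribution margin per unit = £24.77 − £10.85 = £13.92, a CM ratio of £13.92 ÷ £24.77 = 0.5620.
Break-even revenue = fixed costs × price ÷ CM = £69,800 × £24.77 ÷ £13.92 = £124,206.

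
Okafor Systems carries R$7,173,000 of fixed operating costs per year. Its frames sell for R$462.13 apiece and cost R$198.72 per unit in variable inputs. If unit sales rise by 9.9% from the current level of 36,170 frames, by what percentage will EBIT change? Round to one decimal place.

+40.1%

At 36,170 units, contribution = 36,170 × R$263.41 = R$9,527,539.70.
EBIT = R$9,527,539.70 − R$7,173,000 = R$2,354,539.70.
DOL = contribution ÷ EBIT = R$9,527,539.70 ÷ R$2,354,539.70 = 4.0465.
So EBIT moves 4.0465 × (+9.9%) = +40.1%.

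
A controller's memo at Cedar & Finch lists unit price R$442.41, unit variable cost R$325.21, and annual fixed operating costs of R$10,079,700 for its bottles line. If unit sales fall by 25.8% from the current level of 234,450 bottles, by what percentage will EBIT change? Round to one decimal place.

-40.7%

Total contribution margin = 234,450 × R$117.20 = R$27,477,540.00.
Operating income = contribution − fixed costs = R$27,477,540.00 − R$10,079,700 = R$17,397,840.00.
So DOL = total CM / EBIT = R$27,477,540.00 / R$17,397,840.00 = 1.5794.
Operating income changes by 1.5794 × -25.8% = -40.7%.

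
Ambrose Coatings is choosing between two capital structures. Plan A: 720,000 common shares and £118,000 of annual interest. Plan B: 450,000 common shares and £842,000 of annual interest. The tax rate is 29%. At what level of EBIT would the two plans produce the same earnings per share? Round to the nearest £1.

Set EPS_A = EPS_B: (EBIT − £118,000)(1 − 0.29) ÷ 720,000 = (EBIT − £842,000)(1 − 0.29) ÷ 450,000.
Cancelling (1 − t) and cross-multiplying: 450,000·(EBIT − 118,000) = 720,000·(EBIT − 842,000).
Solving, EBIT = (842,000·720,000 − 118,000·450,000) / (720,000 − 450,000) = 553,140,000,000 / 270,000 = 2,048,666.67.

£2,048,667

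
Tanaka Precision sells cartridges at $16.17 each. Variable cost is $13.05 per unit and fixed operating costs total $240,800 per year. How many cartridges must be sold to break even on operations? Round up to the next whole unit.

77,180 cartridges

Each unit contributes $16.17 − $13.05 = $3.12.
Break-even volume = fixed costs ÷ CM per unit = $240,800 ÷ $3.12 = 77,179.49, so 77,180 cartridges.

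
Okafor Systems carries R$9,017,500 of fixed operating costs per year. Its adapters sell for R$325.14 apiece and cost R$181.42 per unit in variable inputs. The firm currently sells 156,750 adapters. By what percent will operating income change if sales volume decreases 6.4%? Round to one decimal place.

-10.7%

Contribution at this volume is 156,750 × R$143.72 = R$22,528,110.00.
EBIT = R$22,528,110.00 − R$9,017,500 = R$13,510,610.00.
DOL = contribution ÷ EBIT = R$22,528,110.00 ÷ R$13,510,610.00 = 1.6674.
Operating income changes by 1.6674 × -6.4% = -10.7%.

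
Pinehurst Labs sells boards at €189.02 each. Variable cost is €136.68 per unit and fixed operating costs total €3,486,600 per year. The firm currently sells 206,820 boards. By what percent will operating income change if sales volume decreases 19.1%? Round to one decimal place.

-28.2%

At 206,820 units, contribution = 206,820 × €52.34 = €10,824,958.80.
EBIT = €10,824,958.80 − €3,486,600 = €7,338,358.80.
Degree of operating leverage = €10,824,958.80 / €7,338,358.80 = 1.4751.
So EBIT moves 1.4751 × (-19.1%) = -28.2%.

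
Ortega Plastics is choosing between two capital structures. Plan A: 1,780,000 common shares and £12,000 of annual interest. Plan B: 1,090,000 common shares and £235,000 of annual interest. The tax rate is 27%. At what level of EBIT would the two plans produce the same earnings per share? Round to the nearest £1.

Set EPS_A = EPS_B: (EBIT − £12,000)(1 − 0.27) ÷ 1,780,000 = (EBIT − £235,000)(1 − 0.27) ÷ 1,090,000.
Cancelling (1 − t) and cross-multiplying: 1,090,000·(EBIT − 12,000) = 1,780,000·(EBIT − 235,000).
Solving, EBIT = (235,000·1,780,000 − 12,000·1,090,000) / (1,780,000 − 1,090,000) = 405,220,000,000 / 690,000 = 587,275.36.

£587,275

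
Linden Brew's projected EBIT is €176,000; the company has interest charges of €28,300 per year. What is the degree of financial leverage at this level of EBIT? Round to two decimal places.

Interest = €28,300.00.
DFL = EBIT ÷ (EBIT − I) = €176,000 ÷ (€176,000 − €28,300.00) = €176,000 ÷ €147,700.00 = 1.1916.

1.19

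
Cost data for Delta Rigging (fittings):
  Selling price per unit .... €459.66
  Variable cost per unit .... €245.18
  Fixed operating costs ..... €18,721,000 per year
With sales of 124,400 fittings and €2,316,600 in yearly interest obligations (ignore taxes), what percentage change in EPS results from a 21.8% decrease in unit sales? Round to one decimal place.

Total contribution margin = 124,400 × €214.48 = €26,681,312.00.
Operating income = contribution − fixed costs = €26,681,312.00 − €18,721,000 = €7,960,312.00.
Interest = €2,316,600.00, so EBIT − I = €5,643,712.00.
DCL = total CM / (EBIT − I) = €26,681,312.00 / €5,643,712.00 = 4.7276.
%ΔEPS = DCL × %ΔSales = 4.7276 × -21.8% = -103.1%.

-103.1%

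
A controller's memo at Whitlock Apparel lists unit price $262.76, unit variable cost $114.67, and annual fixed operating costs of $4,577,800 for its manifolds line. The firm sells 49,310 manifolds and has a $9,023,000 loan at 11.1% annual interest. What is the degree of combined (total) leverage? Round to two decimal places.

4.24

Total contribution margin = 49,310 × $148.09 = $7,302,317.90.
EBIT = $7,302,317.90 − $4,577,800 = $2,724,517.90. Interest = $1,001,553.00, so EBIT − I = $1,722,964.90.
DCL = contribution ÷ (EBIT − I) = $7,302,317.90 ÷ $1,722,964.90 = 4.2382.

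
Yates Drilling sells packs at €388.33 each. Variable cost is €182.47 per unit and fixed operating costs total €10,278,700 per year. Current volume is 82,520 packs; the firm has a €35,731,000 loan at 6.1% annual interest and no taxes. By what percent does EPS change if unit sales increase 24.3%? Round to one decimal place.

Contribution at this volume is 82,520 × €205.86 = €16,987,567.20.
Operating income = contribution − fixed costs = €16,987,567.20 − €10,278,700 = €6,708,867.20.
Interest = €2,179,591.00, so EBIT − I = €4,529,276.20.
Degree of combined leverage = contribution ÷ (EBIT − I) = €16,987,567.20 ÷ €4,529,276.20 = 3.7506.
%ΔEPS = DCL × %ΔSales = 3.7506 × +24.3% = +91.1%.

+91.1%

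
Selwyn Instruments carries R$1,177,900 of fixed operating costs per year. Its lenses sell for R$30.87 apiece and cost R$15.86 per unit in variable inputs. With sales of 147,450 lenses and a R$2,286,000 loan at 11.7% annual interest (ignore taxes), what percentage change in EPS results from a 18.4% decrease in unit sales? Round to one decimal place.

-53.0%

Total contribution margin = 147,450 × R$15.01 = R$2,213,224.50.
Operating income = contribution − fixed costs = R$2,213,224.50 − R$1,177,900 = R$1,035,324.50.
After interest of R$267,462.00, pre-tax earnings = R$767,862.50.
Degree of combined leverage = contribution ÷ (EBIT − I) = R$2,213,224.50 ÷ R$767,862.50 = 2.8823.
%ΔEPS = DCL × %ΔSales = 2.8823 × -18.4% = -53.0%.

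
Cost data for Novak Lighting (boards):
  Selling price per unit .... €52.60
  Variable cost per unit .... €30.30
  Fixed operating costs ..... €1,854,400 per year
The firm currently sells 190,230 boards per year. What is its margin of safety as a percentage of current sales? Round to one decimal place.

Unit CM = price − variable cost = €52.60 − €30.30 = €22.30. Break-even units = €1,854,400 ÷ €22.30 = 83,156.95; break-even revenue = 83,156.95 × €52.60 = €4,374,055.61.
Current sales = 190,230 × €52.60 = €10,006,098.00.
Margin of safety = (€10,006,098.00 − €4,374,055.61) ÷ €10,006,098.00 = 56.3%.

56.3%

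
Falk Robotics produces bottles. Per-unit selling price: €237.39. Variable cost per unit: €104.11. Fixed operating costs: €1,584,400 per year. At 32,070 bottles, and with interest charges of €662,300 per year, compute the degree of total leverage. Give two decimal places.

Contribution at this volume is 32,070 × €133.28 = €4,274,289.60.
EBIT = €4,274,289.60 − €1,584,400 = €2,689,889.60. Interest = €662,300.00, so EBIT − I = €2,027,589.60.
Degree of total leverage = total CM / (EBIT − interest) = €4,274,289.60 / €2,027,589.60 = 2.1081.

2.11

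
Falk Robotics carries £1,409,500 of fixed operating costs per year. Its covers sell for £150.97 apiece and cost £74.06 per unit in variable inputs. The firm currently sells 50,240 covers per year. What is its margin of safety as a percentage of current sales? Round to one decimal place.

63.5%

Unit CM = price − variable cost = £150.97 − £74.06 = £76.91. Break-even units = £1,409,500 ÷ £76.91 = 18,326.62; break-even revenue = 18,326.62 × £150.97 = £2,766,769.15.
Actual sales revenue = 50,240 × £150.97 = £7,584,732.80.
Margin of safety = (£7,584,732.80 − £2,766,769.15) ÷ £7,584,732.80 = 63.5%.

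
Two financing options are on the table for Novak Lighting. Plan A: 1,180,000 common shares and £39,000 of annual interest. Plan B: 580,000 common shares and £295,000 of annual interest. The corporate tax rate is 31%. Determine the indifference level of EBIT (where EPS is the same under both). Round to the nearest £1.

£542,467

At indifference, (EBIT − 39,000)(1 − t)/1,180,000 = (EBIT − 295,000)(1 − t)/580,000.
The (1 − t) factor cancels: (EBIT − 39,000) × 580,000 = (EBIT − 295,000) × 1,180,000.
Solving, EBIT = (295,000·1,180,000 − 39,000·580,000) / (1,180,000 − 580,000) = 325,480,000,000 / 600,000 = 542,466.67.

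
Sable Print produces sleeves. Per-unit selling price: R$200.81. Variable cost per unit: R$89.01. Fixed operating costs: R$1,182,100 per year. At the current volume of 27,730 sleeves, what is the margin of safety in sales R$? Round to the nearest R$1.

R$3,445,228

Each unit contributes R$200.81 − R$89.01 = R$111.80. Break-even units = R$1,182,100 ÷ R$111.80 = 10,573.35; break-even revenue = 10,573.35 × R$200.81 = R$2,123,233.46.
Actual sales revenue = 27,730 × R$200.81 = R$5,568,461.30.
Margin of safety = R$5,568,461.30 − R$2,123,233.46 = R$3,445,228.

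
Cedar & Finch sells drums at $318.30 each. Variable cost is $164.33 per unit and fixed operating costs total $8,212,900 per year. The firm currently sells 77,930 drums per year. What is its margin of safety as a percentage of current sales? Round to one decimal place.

31.6%

Unit CM = price − variable cost = $318.30 − $164.33 = $153.97. Break-even units = $8,212,900 ÷ $153.97 = 53,340.91; break-even revenue = 53,340.91 × $318.30 = $16,978,411.83.
Current sales = 77,930 × $318.30 = $24,805,119.00.
Margin of safety = ($24,805,119.00 − $16,978,411.83) ÷ $24,805,119.00 = 31.6%.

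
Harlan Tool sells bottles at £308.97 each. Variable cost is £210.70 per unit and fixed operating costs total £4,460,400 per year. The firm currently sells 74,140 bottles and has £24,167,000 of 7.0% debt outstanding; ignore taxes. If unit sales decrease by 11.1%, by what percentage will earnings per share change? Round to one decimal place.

-71.3%

Contribution at this volume is 74,140 × £98.27 = £7,285,737.80.
Subtracting fixed costs: EBIT = £7,285,737.80 − £4,460,400 = £2,825,337.80.
Interest = £1,691,690.00, so EBIT − I = £1,133,647.80.
DCL = total CM / (EBIT − I) = £7,285,737.80 / £1,133,647.80 = 6.4268.
%ΔEPS = DCL × %ΔSales = 6.4268 × -11.1% = -71.3%.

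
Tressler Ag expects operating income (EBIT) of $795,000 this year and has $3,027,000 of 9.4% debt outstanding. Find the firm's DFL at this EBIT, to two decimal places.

1.56

Interest = $284,538.00.
DFL = EBIT ÷ (EBIT − I) = $795,000 ÷ ($795,000 − $284,538.00) = $795,000 ÷ $510,462.00 = 1.5574.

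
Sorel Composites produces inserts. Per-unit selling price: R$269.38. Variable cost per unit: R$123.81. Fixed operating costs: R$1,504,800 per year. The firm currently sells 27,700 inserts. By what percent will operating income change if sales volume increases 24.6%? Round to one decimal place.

Contribution at this volume is 27,700 × R$145.57 = R$4,032,289.00.
EBIT = R$4,032,289.00 − R$1,504,800 = R$2,527,489.00.
So DOL = total CM / EBIT = R$4,032,289.00 / R$2,527,489.00 = 1.5954.
Operating income changes by 1.5954 × +24.6% = +39.2%.

+39.2%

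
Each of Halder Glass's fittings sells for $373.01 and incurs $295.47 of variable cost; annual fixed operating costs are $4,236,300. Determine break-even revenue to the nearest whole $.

$20,378,930

CM per unit = $373.01 − $295.47 = $77.54; CM ratio = $77.54 / $373.01 = 0.2079.
Break-even sales = FC ÷ CM ratio = $4,236,300 × $373.01 / $77.54 = $20,378,930.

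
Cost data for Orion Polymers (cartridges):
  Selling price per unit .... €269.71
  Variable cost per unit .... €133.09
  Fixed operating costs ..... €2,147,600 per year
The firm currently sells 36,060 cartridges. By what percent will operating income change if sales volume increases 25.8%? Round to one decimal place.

+45.7%

Contribution at this volume is 36,060 × €136.62 = €4,926,517.20.
EBIT = €4,926,517.20 − €2,147,600 = €2,778,917.20.
Degree of operating leverage = €4,926,517.20 / €2,778,917.20 = 1.7728.
So EBIT moves 1.7728 × (+25.8%) = +45.7%.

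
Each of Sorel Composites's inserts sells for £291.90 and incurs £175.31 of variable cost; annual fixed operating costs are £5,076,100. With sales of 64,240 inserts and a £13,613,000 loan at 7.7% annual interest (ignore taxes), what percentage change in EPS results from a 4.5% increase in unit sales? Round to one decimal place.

Contribution at this volume is 64,240 × £116.59 = £7,489,741.60.
Operating income = contribution − fixed costs = £7,489,741.60 − £5,076,100 = £2,413,641.60.
After interest of £1,048,201.00, pre-tax earnings = £1,365,440.60.
DCL = total CM / (EBIT − I) = £7,489,741.60 / £1,365,440.60 = 5.4852.
%ΔEPS = DCL × %ΔSales = 5.4852 × +4.5% = +24.7%.

+24.7%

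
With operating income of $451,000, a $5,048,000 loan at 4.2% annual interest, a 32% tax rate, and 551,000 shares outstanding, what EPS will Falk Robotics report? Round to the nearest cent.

$0.29

Interest = $212,016.00, so EBT = $451,000 − $212,016.00 = $238,984.00.
After tax at 32%: net income = $238,984.00 × 0.68 = $162,509.12.
EPS = $162,509.12 ÷ 551,000 = $0.29.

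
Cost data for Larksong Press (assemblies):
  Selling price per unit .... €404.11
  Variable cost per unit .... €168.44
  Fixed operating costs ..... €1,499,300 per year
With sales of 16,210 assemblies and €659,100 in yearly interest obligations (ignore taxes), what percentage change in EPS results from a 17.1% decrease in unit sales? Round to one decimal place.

Total contribution margin = 16,210 × €235.67 = €3,820,210.70.
Subtracting fixed costs: EBIT = €3,820,210.70 − €1,499,300 = €2,320,910.70.
Interest = €659,100.00, so EBIT − I = €1,661,810.70.
DCL = total CM / (EBIT − I) = €3,820,210.70 / €1,661,810.70 = 2.2988.
%ΔEPS = DCL × %ΔSales = 2.2988 × -17.1% = -39.3%.

-39.3%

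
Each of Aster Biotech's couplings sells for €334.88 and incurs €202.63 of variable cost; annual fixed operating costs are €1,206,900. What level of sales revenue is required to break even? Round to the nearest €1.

€3,056,081

Contribution margin per unit = €334.88 − €202.63 = €132.25, a CM ratio of €132.25 ÷ €334.88 = 0.3949.
Break-even sales = FC ÷ CM ratio = €1,206,900 × €334.88 / €132.25 = €3,056,081.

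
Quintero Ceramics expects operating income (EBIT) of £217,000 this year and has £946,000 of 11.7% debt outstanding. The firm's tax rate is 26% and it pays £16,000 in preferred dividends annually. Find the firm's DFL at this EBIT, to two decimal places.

Interest = £110,682.00.
Preferred dividends grossed up pre-tax: £16,000 / (1 − 0.26) = £21,621.62.
DFL = EBIT ÷ [EBIT − I − D_p/(1−t)] = £217,000 ÷ [£217,000 − £110,682.00 − £21,621.62] = £217,000 ÷ £84,696.38 = 2.5621.

2.56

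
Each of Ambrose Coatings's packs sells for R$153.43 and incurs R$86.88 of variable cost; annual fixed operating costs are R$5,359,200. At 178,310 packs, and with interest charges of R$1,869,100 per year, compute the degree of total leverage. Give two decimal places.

Total contribution margin = 178,310 × R$66.55 = R$11,866,530.50.
EBIT = R$11,866,530.50 − R$5,359,200 = R$6,507,330.50. Interest = R$1,869,100.00, so EBIT − I = R$4,638,230.50.
DCL = contribution ÷ (EBIT − I) = R$11,866,530.50 ÷ R$4,638,230.50 = 2.5584.

2.56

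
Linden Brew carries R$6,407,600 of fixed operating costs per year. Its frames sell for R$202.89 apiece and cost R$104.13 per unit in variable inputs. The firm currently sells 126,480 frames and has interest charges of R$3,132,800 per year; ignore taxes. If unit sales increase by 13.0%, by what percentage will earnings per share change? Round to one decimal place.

+55.0%

Total contribution margin = 126,480 × R$98.76 = R$12,491,164.80.
Subtracting fixed costs: EBIT = R$12,491,164.80 − R$6,407,600 = R$6,083,564.80.
After interest of R$3,132,800.00, pre-tax earnings = R$2,950,764.80.
DCL = total CM / (EBIT − I) = R$12,491,164.80 / R$2,950,764.80 = 4.2332.
EPS therefore changes by 4.2332 × (+13.0%) = +55.0%.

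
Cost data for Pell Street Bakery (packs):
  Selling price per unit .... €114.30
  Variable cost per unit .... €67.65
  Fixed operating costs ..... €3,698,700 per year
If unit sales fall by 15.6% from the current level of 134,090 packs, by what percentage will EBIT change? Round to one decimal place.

At 134,090 units, contribution = 134,090 × €46.65 = €6,255,298.50.
Operating income = contribution − fixed costs = €6,255,298.50 − €3,698,700 = €2,556,598.50.
DOL = contribution ÷ EBIT = €6,255,298.50 ÷ €2,556,598.50 = 2.4467.
%ΔEBIT = DOL × %ΔSales = 2.4467 × -15.6% = -38.2%.

-38.2%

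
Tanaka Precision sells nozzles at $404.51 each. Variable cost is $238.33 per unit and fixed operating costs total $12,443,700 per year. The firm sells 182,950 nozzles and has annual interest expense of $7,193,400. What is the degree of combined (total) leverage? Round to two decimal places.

2.82

Contribution at this volume is 182,950 × $166.18 = $30,402,631.00.
Subtracting fixed costs: EBIT = $30,402,631.00 − $12,443,700 = $17,958,931.00. Interest = $7,193,400.00.
DOL = $30,402,631.00 ÷ $17,958,931.00 = 1.6929; DFL = $17,958,931.00 ÷ $10,765,531.00 = 1.6682.
Combined leverage = 1.6929 × 1.6682 = 2.8241.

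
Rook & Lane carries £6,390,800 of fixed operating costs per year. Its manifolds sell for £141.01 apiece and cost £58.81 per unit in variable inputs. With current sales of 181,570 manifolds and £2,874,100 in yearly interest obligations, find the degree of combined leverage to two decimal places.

2.64

At 181,570 units, contribution = 181,570 × £82.20 = £14,925,054.00.
Operating income = contribution − fixed costs = £14,925,054.00 − £6,390,800 = £8,534,254.00. Interest = £2,874,100.00.
DOL = £14,925,054.00 ÷ £8,534,254.00 = 1.7488; DFL = £8,534,254.00 ÷ £5,660,154.00 = 1.5078.
Combined leverage = 1.7488 × 1.5078 = 2.6368.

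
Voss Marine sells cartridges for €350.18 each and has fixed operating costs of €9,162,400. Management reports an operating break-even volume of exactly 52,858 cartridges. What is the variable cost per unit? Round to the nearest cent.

€176.84

Contribution per unit must be FC / Q = €9,162,400 / 52,858 = €173.3399.
Variable cost per unit = €350.18 − €173.3399 = €176.84.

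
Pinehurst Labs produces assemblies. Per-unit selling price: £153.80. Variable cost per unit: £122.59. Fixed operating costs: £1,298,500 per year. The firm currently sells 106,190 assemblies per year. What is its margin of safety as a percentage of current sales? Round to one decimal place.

60.8%

Contribution margin per unit = £153.80 − £122.59 = £31.21. Break-even units = £1,298,500 ÷ £31.21 = 41,605.25; break-even revenue = 41,605.25 × £153.80 = £6,398,888.18.
Current sales = 106,190 × £153.80 = £16,332,022.00.
Margin of safety = (£16,332,022.00 − £6,398,888.18) ÷ £16,332,022.00 = 60.8%.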